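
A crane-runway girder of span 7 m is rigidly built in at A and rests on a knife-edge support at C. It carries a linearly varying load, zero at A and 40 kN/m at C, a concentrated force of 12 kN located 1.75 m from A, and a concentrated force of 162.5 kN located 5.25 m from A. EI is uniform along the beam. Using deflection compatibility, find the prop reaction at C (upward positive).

Choose R_C as the redundant. The primary structure is the cantilever fixed at A.
Downward deflection at the released point C due to the loads:
  triangular load, peak 40 at the free end: 11w₀L⁴/(120EI) = 8804/EI
  point load 12 at a = 1.75: Pa²(3L − a)/(6EI) = 117.9/EI
  point load 162.5 at a = 5.25: Pa²(3L − a)/(6EI) = 11757/EI
  δ_0 = 20679/EI
Flexibility coefficient — unit upward force at C: δ_{CC} = L³/(3EI) = 114.3/EI.
The prop prevents deflection at C: R_C = δ_0/δ_{CC} = 20679/114.3 = 180.9 kN.

R_C = 180.9 kN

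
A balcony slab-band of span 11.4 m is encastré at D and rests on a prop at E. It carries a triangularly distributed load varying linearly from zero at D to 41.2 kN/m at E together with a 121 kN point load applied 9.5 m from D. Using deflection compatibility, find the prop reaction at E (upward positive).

Take the reaction at E as the redundant and release it; the primary structure is a cantilever fixed at D.
Downward deflection at the released point E due to the loads:
  triangular load, peak 41.2 at the free end: 11w₀L⁴/(120EI) = 63786/EI
  point load 121 at a = 9.5: Pa²(3L − a)/(6EI) = 44955/EI
  δ_0 = 108741/EI
Flexibility coefficient — unit upward force at E: δ_{EE} = L³/(3EI) = 493.8/EI.
Compatibility at E: δ_0 − R_E·δ_{EE} = 0, so R_E = 108741/493.8 = 220.2 kN.

R_E = 220.2 kN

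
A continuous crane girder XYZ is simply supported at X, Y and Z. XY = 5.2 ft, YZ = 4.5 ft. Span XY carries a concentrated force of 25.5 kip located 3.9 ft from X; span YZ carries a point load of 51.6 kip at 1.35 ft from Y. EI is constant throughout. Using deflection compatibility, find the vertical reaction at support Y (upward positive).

R_Y = 68.05 kip

Release continuity at Y by inserting a hinge; the redundant is the internal moment M_Y. The primary structure is two simply-supported spans XY and YZ.
Discontinuity in slope at Y on the released structure — sum the simple-span end rotations:
  span XY: point load 25.5 at a = 3.9: Pab(L + a)/(6LEI) = 37.71/EI
  span YZ: point load 51.6 at a = 1.35: Pab(L + b)/(6LEI) = 62.17/EI
  relative rotation θ_0 = (37.71 + 62.17)/EI = 99.88/EI
A unit hogging moment at Y produces rotation L₁/(3EI) + L₂/(3EI) = 3.233/EI.
Compatibility: M_Y·(L₁+L₂)/(3EI) = θ_0, giving M_Y = 30.89 kip·ft (hogging).
Span XY, ΣM about X with M_Y applied at Y: R_Y^{XY}·5.2 = 99.45 + 30.89, so R_Y^{XY} = 25.07 kip and R_X = 25.5 − 25.07 = 0.4345 kip.
Span YZ, ΣM about Z: R_Y^{YZ}·4.5 = 162.5 + 30.89, so R_Y^{YZ} = 42.98 kip and R_Z = 51.6 − 42.98 = 8.615 kip.
R_Y = 25.07 + 42.98 = 68.05 kip.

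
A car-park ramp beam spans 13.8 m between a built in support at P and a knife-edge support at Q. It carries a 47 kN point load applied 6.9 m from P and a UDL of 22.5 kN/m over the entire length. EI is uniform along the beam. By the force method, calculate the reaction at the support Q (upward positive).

R_Q = 131.1 kN

Remove the prop at Q; the released (primary) structure is a cantilever built in at P.
Free-end deflection of the primary structure under the applied loading (downward +):
  point load 47 at a = 6.9: Pa²(3L − a)/(6EI) = 12867/EI
  UDL 22.5: wL⁴/(8EI) = 102002/EI
  δ_0 = 114869/EI
Flexibility coefficient — unit upward force at Q: δ_{QQ} = L³/(3EI) = 876/EI.
Compatibility at Q: δ_0 − R_Q·δ_{QQ} = 0, so R_Q = 114869/876 = 131.1 kN.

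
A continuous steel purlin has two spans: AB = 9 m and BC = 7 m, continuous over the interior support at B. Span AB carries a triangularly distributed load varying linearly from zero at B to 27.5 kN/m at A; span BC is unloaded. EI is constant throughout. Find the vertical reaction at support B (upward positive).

R_B = 59.81 kN

Release continuity at B by inserting a hinge; the redundant is the internal moment M_B. The primary structure is two simply-supported spans AB and BC.
Discontinuity in slope at B on the released structure — sum the simple-span end rotations:
  span AB: triangular load, peak 27.5: 7w₀L³/(360EI) = 389.8/EI
  relative rotation θ_0 = (389.8 + 0)/EI = 389.8/EI
A unit hogging moment at B produces rotation L₁/(3EI) + L₂/(3EI) = 5.333/EI.
Compatibility: M_B·(L₁+L₂)/(3EI) = θ_0, giving M_B = 73.09 kN·m (hogging).
Span AB, ΣM about A with M_B applied at B: R_B^{AB}·9 = 371.2 + 73.09, so R_B^{AB} = 49.37 kN and R_A = 123.8 − 49.37 = 74.38 kN.
Span BC, ΣM about C: R_B^{BC}·7 = 0 + 73.09, so R_B^{BC} = 10.44 kN and R_C = 0 − 10.44 = -10.44 kN.
R_B = 49.37 + 10.44 = 59.81 kN.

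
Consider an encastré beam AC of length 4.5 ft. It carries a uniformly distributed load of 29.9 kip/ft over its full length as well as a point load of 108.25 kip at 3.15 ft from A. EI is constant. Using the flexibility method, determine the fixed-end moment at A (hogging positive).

Release both end moments; the primary structure is a simply-supported span AC with redundants M_A and M_C.
On the primary (simply-supported) span, the end slopes from the loading are:
  at A: UDL 29.9: wL³/(24EI) = 113.5/EI
  at C: UDL 29.9: wL³/(24EI) = 113.5/EI
  at A: point load 108.25 at a = 3.15: Pab(L + b)/(6LEI) = 99.74/EI
  at C: point load 108.25 at a = 3.15: Pab(L + a)/(6LEI) = 130.4/EI
  θ_A0 = 213.3/EI,  θ_C0 = 244/EI
Flexibility coefficients: a unit moment at one end gives L/(3EI) there and L/(6EI) at the far end, so f₁₁ = f₂₂ = 1.5/EI and f₁₂ = f₂₁ = 0.75/EI.
Compatibility — zero rotation at each built-in end:
  1.5 M_A + 0.75 M_C = 213.3
  0.75 M_A + 1.5 M_C = 244
Solving the pair gives M_A = 81.15 kip·ft and M_C = 122.1 kip·ft (hogging).

M_A = 81.15 kip·ft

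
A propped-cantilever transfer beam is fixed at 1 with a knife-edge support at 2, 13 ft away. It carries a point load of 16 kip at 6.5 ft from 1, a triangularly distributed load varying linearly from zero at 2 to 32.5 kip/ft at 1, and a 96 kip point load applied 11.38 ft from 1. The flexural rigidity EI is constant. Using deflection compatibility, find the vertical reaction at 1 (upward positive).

R_1 = 197.9 kip

Release the roller at 2. Primary structure: cantilever fixed at 1.
Deflection at 2 on the released cantilever, summing each load's contribution:
  point load 16 at a = 6.5: Pa²(3L − a)/(6EI) = 3662/EI
  triangular load, peak 32.5 at the fixed end: w₀L⁴/(30EI) = 30941/EI
  point load 96 at a = 11.38: Pa²(3L − a)/(6EI) = 57231/EI
  δ_0 = 91833/EI
Flexibility coefficient — unit upward force at 2: δ_{22} = L³/(3EI) = 732.3/EI.
Compatibility at 2: δ_0 − R_2·δ_{22} = 0, so R_2 = 91833/732.3 = 125.4 kip.
Vertical equilibrium: R_1 = ΣP − R_2 = 323.2 − 125.4 = 197.9 kip.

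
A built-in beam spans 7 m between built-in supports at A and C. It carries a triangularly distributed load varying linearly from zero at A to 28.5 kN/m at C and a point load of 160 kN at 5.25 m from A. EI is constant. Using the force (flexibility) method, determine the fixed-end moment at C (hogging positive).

Release both end moments; the primary structure is a simply-supported span AC with redundants M_A and M_C.
On the primary (simply-supported) span, the end slopes from the loading are:
  at A: triangular load, peak 28.5: 7w₀L³/(360EI) = 190.1/EI
  at C: triangular load, peak 28.5: w₀L³/(45EI) = 217.2/EI
  at A: point load 160 at a = 5.25: Pab(L + b)/(6LEI) = 306.2/EI
  at C: point load 160 at a = 5.25: Pab(L + a)/(6LEI) = 428.8/EI
  θ_A0 = 496.3/EI,  θ_C0 = 646/EI
Flexibility coefficients: a unit moment at one end gives L/(3EI) there and L/(6EI) at the far end, so f₁₁ = f₂₂ = 2.333/EI and f₁₂ = f₂₁ = 1.167/EI.
Compatibility — zero rotation at each built-in end:
  2.333 M_A + 1.167 M_C = 496.3
  1.167 M_A + 2.333 M_C = 646
Solving the pair gives M_A = 99.05 kN·m and M_C = 227.3 kN·m (hogging).

M_C = 227.3 kN·m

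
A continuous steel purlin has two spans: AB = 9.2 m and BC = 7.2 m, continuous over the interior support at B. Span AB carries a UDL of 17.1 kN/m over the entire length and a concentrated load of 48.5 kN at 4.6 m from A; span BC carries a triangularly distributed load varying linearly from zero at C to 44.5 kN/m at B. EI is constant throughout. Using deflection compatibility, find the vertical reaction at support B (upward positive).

Release continuity at B by inserting a hinge; the redundant is the internal moment M_B. The primary structure is two simply-supported spans AB and BC.
Rotations at B on the released spans (each span's end-slope, ×1/EI):
  span AB: UDL 17.1: wL³/(24EI) = 554.8/EI
  span AB: point load 48.5 at a = 4.6: Pab(L + a)/(6LEI) = 256.6/EI
  span BC: triangular load, peak 44.5: w₀L³/(45EI) = 369.1/EI
  relative rotation θ_0 = (811.4 + 369.1)/EI = 1180/EI
A unit hogging moment at B produces rotation L₁/(3EI) + L₂/(3EI) = 5.467/EI.
Slope continuity at B: θ_0 = M_B·5.467/EI, so M_B = 1180/5.467 = 215.9 kN·m (hogging).
Span AB, ΣM about A with M_B applied at B: R_B^{AB}·9.2 = 946.8 + 215.9, so R_B^{AB} = 126.4 kN and R_A = 205.8 − 126.4 = 79.44 kN.
Span BC, ΣM about C: R_B^{BC}·7.2 = 769 + 215.9, so R_B^{BC} = 136.8 kN and R_C = 160.2 − 136.8 = 23.41 kN.
R_B = 126.4 + 136.8 = 263.2 kN.

R_B = 263.2 kN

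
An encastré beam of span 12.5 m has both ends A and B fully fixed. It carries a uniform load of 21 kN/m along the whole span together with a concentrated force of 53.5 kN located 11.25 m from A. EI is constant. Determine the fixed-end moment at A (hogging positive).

M_A = 279.5 kN·m

Take the two fixed-end moments M_A, M_B as redundants; the released structure is the simple span AB.
Simple-span end rotations at A and B under the given loads:
  at A: UDL 21: wL³/(24EI) = 1709/EI
  at B: UDL 21: wL³/(24EI) = 1709/EI
  at A: point load 53.5 at a = 11.25: Pab(L + b)/(6LEI) = 137.9/EI
  at B: point load 53.5 at a = 11.25: Pab(L + a)/(6LEI) = 238.2/EI
  θ_A0 = 1847/EI,  θ_B0 = 1947/EI
Flexibility coefficients: a unit moment at one end gives L/(3EI) there and L/(6EI) at the far end, so f₁₁ = f₂₂ = 4.167/EI and f₁₂ = f₂₁ = 2.083/EI.
Compatibility — zero rotation at each built-in end:
  4.167 M_A + 2.083 M_B = 1847
  2.083 M_A + 4.167 M_B = 1947
Solving the pair gives M_A = 279.5 kN·m and M_B = 327.6 kN·m (hogging).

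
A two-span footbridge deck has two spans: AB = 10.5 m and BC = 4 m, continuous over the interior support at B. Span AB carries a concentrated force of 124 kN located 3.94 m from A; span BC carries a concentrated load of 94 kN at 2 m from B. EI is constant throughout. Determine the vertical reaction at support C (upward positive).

R_C = 4.142 kN

Insert a hinge at B; M_B is the redundant, and each span becomes simply supported.
End slopes at the hinge B, treating each span as simply supported:
  span AB: point load 124 at a = 3.94: Pab(L + a)/(6LEI) = 734.6/EI
  span BC: point load 94 at a = 2: Pab(L + b)/(6LEI) = 94/EI
  relative rotation θ_0 = (734.6 + 94)/EI = 828.6/EI
A unit hogging moment at B produces rotation L₁/(3EI) + L₂/(3EI) = 4.833/EI.
Slope continuity at B: θ_0 = M_B·4.833/EI, so M_B = 828.6/4.833 = 171.4 kN·m (hogging).
Span BC, ΣM about C: R_B^{BC}·4 = 188 + 171.4, so R_B^{BC} = 89.86 kN and R_C = 94 − 89.86 = 4.142 kN.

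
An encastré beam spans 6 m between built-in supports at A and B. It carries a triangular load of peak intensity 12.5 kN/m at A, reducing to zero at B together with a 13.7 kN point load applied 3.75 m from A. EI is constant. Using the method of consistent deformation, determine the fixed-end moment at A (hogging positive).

Release both end moments; the primary structure is a simply-supported span AB with redundants M_A and M_B.
Simple-span end rotations at A and B under the given loads:
  at A: triangular load, peak 12.5: w₀L³/(45EI) = 60/EI
  at B: triangular load, peak 12.5: 7w₀L³/(360EI) = 52.5/EI
  at A: point load 13.7 at a = 3.75: Pab(L + b)/(6LEI) = 26.49/EI
  at B: point load 13.7 at a = 3.75: Pab(L + a)/(6LEI) = 31.31/EI
  θ_A0 = 86.49/EI,  θ_B0 = 83.81/EI
Flexibility coefficients: a unit moment at one end gives L/(3EI) there and L/(6EI) at the far end, so f₁₁ = f₂₂ = 2/EI and f₁₂ = f₂₁ = 1/EI.
Compatibility — zero rotation at each built-in end:
  2 M_A + 1 M_B = 86.49
  1 M_A + 2 M_B = 83.81
Solving the pair gives M_A = 29.72 kN·m and M_B = 27.04 kN·m (hogging).

M_A = 29.72 kN·m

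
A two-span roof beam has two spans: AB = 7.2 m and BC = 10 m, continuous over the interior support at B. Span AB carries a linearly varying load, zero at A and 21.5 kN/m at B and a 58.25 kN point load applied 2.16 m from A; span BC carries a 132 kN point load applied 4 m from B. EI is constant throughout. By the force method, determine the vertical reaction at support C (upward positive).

R_C = 32.56 kN

Release continuity at B by inserting a hinge; the redundant is the internal moment M_B. The primary structure is two simply-supported spans AB and BC.
Rotations at B on the released spans (each span's end-slope, ×1/EI):
  span AB: triangular load, peak 21.5: w₀L³/(45EI) = 178.3/EI
  span AB: point load 58.25 at a = 2.16: Pab(L + a)/(6LEI) = 137.4/EI
  span BC: point load 132 at a = 4: Pab(L + b)/(6LEI) = 844.8/EI
  relative rotation θ_0 = (315.7 + 844.8)/EI = 1161/EI
A unit hogging moment at B produces rotation L₁/(3EI) + L₂/(3EI) = 5.733/EI.
Compatibility: M_B·(L₁+L₂)/(3EI) = θ_0, giving M_B = 202.4 kN·m (hogging).
Span BC, ΣM about C: R_B^{BC}·10 = 792 + 202.4, so R_B^{BC} = 99.44 kN and R_C = 132 − 99.44 = 32.56 kN.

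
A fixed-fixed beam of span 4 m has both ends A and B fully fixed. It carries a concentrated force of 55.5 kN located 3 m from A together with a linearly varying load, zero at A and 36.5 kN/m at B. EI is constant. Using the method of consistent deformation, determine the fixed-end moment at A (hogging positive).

Take the two fixed-end moments M_A, M_B as redundants; the released structure is the simple span AB.
End rotations of the released simple span under the applied load (×1/EI):
  at A: point load 55.5 at a = 3: Pab(L + b)/(6LEI) = 34.69/EI
  at B: point load 55.5 at a = 3: Pab(L + a)/(6LEI) = 48.56/EI
  at A: triangular load, peak 36.5: 7w₀L³/(360EI) = 45.42/EI
  at B: triangular load, peak 36.5: w₀L³/(45EI) = 51.91/EI
  θ_A0 = 80.11/EI,  θ_B0 = 100.5/EI
Flexibility coefficients: a unit moment at one end gives L/(3EI) there and L/(6EI) at the far end, so f₁₁ = f₂₂ = 1.333/EI and f₁₂ = f₂₁ = 0.6667/EI.
Compatibility — zero rotation at each built-in end:
  1.333 M_A + 0.6667 M_B = 80.11
  0.6667 M_A + 1.333 M_B = 100.5
Solving the pair gives M_A = 29.87 kN·m and M_B = 60.42 kN·m (hogging).

M_A = 29.87 kN·m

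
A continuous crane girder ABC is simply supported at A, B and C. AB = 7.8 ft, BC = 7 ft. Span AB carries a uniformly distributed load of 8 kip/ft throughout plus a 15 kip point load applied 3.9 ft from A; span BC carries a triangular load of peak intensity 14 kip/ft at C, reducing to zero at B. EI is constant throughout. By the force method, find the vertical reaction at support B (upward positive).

R_B = 71.99 kip

Release continuity at B by inserting a hinge; the redundant is the internal moment M_B. The primary structure is two simply-supported spans AB and BC.
Discontinuity in slope at B on the released structure — sum the simple-span end rotations:
  span AB: UDL 8: wL³/(24EI) = 158.2/EI
  span AB: point load 15 at a = 3.9: Pab(L + a)/(6LEI) = 57.04/EI
  span BC: triangular load, peak 14: 7w₀L³/(360EI) = 93.37/EI
  relative rotation θ_0 = (215.2 + 93.37)/EI = 308.6/EI
A unit hogging moment at B produces rotation L₁/(3EI) + L₂/(3EI) = 4.933/EI.
Compatibility: M_B·(L₁+L₂)/(3EI) = θ_0, giving M_B = 62.55 kip·ft (hogging).
Span AB, ΣM about A with M_B applied at B: R_B^{AB}·7.8 = 301.9 + 62.55, so R_B^{AB} = 46.72 kip and R_A = 77.4 − 46.72 = 30.68 kip.
Span BC, ΣM about C: R_B^{BC}·7 = 114.3 + 62.55, so R_B^{BC} = 25.27 kip and R_C = 49 − 25.27 = 23.73 kip.
R_B = 46.72 + 25.27 = 71.99 kip.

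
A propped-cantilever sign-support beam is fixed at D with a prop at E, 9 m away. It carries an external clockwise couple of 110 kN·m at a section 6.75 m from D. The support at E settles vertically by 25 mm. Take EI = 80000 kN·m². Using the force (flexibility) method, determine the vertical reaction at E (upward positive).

R_E = 8.957 kN

Remove the prop at E; the released (primary) structure is a cantilever built in at D.
Free-end deflection of the primary structure under the applied loading (downward +):
  clockwise couple 110 at a = 6.75: M₀a(2L − a)/(2EI) = 4177/EI
Tip deflection under a unit load at E: L³/(3EI) = 243/EI.
With EI = 80000 kN·m²: δ_0 = 0.052207 m and δ_{EE} = 0.003037 m/kN.
Compatibility — the beam at E must follow the support down by 0.025 m: δ_0 − R_E·δ_{EE} = 0.025, so R_E = (0.052207 − 0.025)/0.003037 = 8.957 kN.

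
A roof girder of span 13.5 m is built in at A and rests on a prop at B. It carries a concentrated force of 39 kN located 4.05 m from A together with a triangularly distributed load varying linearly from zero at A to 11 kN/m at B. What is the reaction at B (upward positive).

Take the reaction at B as the redundant and release it; the primary structure is a cantilever fixed at A.
Free-end deflection of the primary structure under the applied loading (downward +):
  point load 39 at a = 4.05: Pa²(3L − a)/(6EI) = 3886/EI
  triangular load, peak 11 at the free end: 11w₀L⁴/(120EI) = 33492/EI
  δ_0 = 37378/EI
Tip deflection under a unit load at B: L³/(3EI) = 820.1/EI.
Compatibility at B: δ_0 − R_B·δ_{BB} = 0, so R_B = 37378/820.1 = 45.58 kN.

R_B = 45.58 kN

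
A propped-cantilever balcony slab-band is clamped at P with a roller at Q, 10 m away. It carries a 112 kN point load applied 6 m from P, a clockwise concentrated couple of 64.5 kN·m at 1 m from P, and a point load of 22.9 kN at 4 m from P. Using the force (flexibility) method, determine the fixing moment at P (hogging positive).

M_P = 278.2 kN·m

Release the roller at Q. Primary structure: cantilever fixed at P.
Downward deflection at the released point Q due to the loads:
  point load 112 at a = 6: Pa²(3L − a)/(6EI) = 16128/EI
  clockwise couple 64.5 at a = 1: M₀a(2L − a)/(2EI) = 612.8/EI
  point load 22.9 at a = 4: Pa²(3L − a)/(6EI) = 1588/EI
  δ_0 = 18328/EI
Tip deflection under a unit load at Q: L³/(3EI) = 333.3/EI.
The prop prevents deflection at Q: R_Q = δ_0/δ_{QQ} = 18328/333.3 = 54.99 kN.
Moment equilibrium about P: M_P = Σ(load moments about P) − R_Q·L = 828.1 − 54.99×10 = 278.2 kN·m.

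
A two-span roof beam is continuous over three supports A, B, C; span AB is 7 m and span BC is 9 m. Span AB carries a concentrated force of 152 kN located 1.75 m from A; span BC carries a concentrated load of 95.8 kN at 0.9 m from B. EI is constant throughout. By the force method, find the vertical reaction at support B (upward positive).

R_B = 148.6 kN

Release continuity at B by inserting a hinge; the redundant is the internal moment M_B. The primary structure is two simply-supported spans AB and BC.
Rotations at B on the released spans (each span's end-slope, ×1/EI):
  span AB: point load 152 at a = 1.75: Pab(L + a)/(6LEI) = 290.9/EI
  span BC: point load 95.8 at a = 0.9: Pab(L + b)/(6LEI) = 221.2/EI
  relative rotation θ_0 = (290.9 + 221.2)/EI = 512.1/EI
A unit hogging moment at B produces rotation L₁/(3EI) + L₂/(3EI) = 5.333/EI.
Slope continuity at B: θ_0 = M_B·5.333/EI, so M_B = 512.1/5.333 = 96.02 kN·m (hogging).
Span AB, ΣM about A with M_B applied at B: R_B^{AB}·7 = 266 + 96.02, so R_B^{AB} = 51.72 kN and R_A = 152 − 51.72 = 100.3 kN.
Span BC, ΣM about C: R_B^{BC}·9 = 776 + 96.02, so R_B^{BC} = 96.89 kN and R_C = 95.8 − 96.89 = -1.089 kN.
R_B = 51.72 + 96.89 = 148.6 kN.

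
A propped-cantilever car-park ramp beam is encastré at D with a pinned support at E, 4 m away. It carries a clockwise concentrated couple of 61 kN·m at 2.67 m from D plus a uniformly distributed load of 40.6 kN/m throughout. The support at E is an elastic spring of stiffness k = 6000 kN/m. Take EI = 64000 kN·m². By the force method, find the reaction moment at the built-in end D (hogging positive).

M_D = 169.1 kN·m

Release the roller at E. Primary structure: cantilever fixed at D.
Primary-structure tip deflection at E by superposition:
  clockwise couple 61 at a = 2.67: M₀a(2L − a)/(2EI) = 434/EI
  UDL 40.6: wL⁴/(8EI) = 1299/EI
  δ_0 = 1733/EI
Flexibility coefficient — unit upward force at E: δ_{EE} = L³/(3EI) = 21.33/EI.
With EI = 64000 kN·m²: δ_0 = 0.027082 m and δ_{EE} = 0.000333 m/kN.
Compatibility — the spring shortens by R_E/k under the reaction it provides: δ_0 − R_E·δ_{EE} = R_E/k. With 1/k = 0.000167 m/kN, R_E = δ_0 / (δ_{EE} + 1/k) = 0.027082 / (0.000333 + 0.000167) = 54.16 kN.
Moment equilibrium about D: M_D = Σ(load moments about D) − R_E·L = 385.8 − 54.16×4 = 169.1 kN·m.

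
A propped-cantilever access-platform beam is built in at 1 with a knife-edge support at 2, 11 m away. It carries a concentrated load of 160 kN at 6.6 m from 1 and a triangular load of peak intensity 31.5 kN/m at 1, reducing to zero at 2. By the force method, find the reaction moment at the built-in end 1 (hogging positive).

Remove the prop at 2; the released (primary) structure is a cantilever built in at 1.
Primary-structure tip deflection at 2 by superposition:
  point load 160 at a = 6.6: Pa²(3L − a)/(6EI) = 30666/EI
  triangular load, peak 31.5 at the fixed end: w₀L⁴/(30EI) = 15373/EI
  δ_0 = 46039/EI
Flexibility coefficient — unit upward force at 2: δ_{22} = L³/(3EI) = 443.7/EI.
Compatibility at 2: δ_0 − R_2·δ_{22} = 0, so R_2 = 46039/443.7 = 103.8 kN.
Moment equilibrium about 1: M_1 = Σ(load moments about 1) − R_2·L = 1691 − 103.8×11 = 549.8 kN·m.

M_1 = 549.8 kN·m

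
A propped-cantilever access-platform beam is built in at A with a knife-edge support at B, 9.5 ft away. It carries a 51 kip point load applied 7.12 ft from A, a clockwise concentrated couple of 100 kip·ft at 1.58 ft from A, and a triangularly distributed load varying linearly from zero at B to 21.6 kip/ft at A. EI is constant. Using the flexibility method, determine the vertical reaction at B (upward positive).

R_B = 57.57 kip

Take the reaction at B as the redundant and release it; the primary structure is a cantilever fixed at A.
Free-end deflection of the primary structure under the applied loading (downward +):
  point load 51 at a = 7.12: Pa²(3L − a)/(6EI) = 9213/EI
  clockwise couple 100 at a = 1.58: M₀a(2L − a)/(2EI) = 1376/EI
  triangular load, peak 21.6 at the fixed end: w₀L⁴/(30EI) = 5864/EI
  δ_0 = 16453/EI
Tip deflection under a unit load at B: L³/(3EI) = 285.8/EI.
The prop prevents deflection at B: R_B = δ_0/δ_{BB} = 16453/285.8 = 57.57 kip.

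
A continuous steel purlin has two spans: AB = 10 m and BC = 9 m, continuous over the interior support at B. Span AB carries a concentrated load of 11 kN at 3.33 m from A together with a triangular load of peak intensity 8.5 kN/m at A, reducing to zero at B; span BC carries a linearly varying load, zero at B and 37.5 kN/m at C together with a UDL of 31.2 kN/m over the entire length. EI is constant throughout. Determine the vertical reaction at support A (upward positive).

R_A = 8.847 kN

Release continuity at B by inserting a hinge; the redundant is the internal moment M_B. The primary structure is two simply-supported spans AB and BC.
Rotations at B on the released spans (each span's end-slope, ×1/EI):
  span AB: point load 11 at a = 3.33: Pab(L + a)/(6LEI) = 54.28/EI
  span AB: triangular load, peak 8.5: 7w₀L³/(360EI) = 165.3/EI
  span BC: triangular load, peak 37.5: 7w₀L³/(360EI) = 531.6/EI
  span BC: UDL 31.2: wL³/(24EI) = 947.7/EI
  relative rotation θ_0 = (219.6 + 1479)/EI = 1699/EI
A unit hogging moment at B produces rotation L₁/(3EI) + L₂/(3EI) = 6.333/EI.
Slope continuity at B: θ_0 = M_B·6.333/EI, so M_B = 1699/6.333 = 268.2 kN·m (hogging).
Span AB, ΣM about A with M_B applied at B: R_B^{AB}·10 = 178.3 + 268.2, so R_B^{AB} = 44.65 kN and R_A = 53.5 − 44.65 = 8.847 kN.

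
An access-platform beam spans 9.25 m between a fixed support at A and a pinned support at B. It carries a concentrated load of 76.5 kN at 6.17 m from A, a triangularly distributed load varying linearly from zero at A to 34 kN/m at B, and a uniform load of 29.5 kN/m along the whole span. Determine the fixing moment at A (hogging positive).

Release the roller at B. Primary structure: cantilever fixed at A.
Primary-structure tip deflection at B by superposition:
  point load 76.5 at a = 6.17: Pa²(3L − a)/(6EI) = 10474/EI
  triangular load, peak 34 at the free end: 11w₀L⁴/(120EI) = 22817/EI
  UDL 29.5: wL⁴/(8EI) = 26996/EI
  δ_0 = 60287/EI
Flexibility coefficient — unit upward force at B: δ_{BB} = L³/(3EI) = 263.8/EI.
The prop prevents deflection at B: R_B = δ_0/δ_{BB} = 60287/263.8 = 228.5 kN.
Moment equilibrium about A: M_A = Σ(load moments about A) − R_B·L = 2704 − 228.5×9.25 = 590 kN·m.

M_A = 590 kN·m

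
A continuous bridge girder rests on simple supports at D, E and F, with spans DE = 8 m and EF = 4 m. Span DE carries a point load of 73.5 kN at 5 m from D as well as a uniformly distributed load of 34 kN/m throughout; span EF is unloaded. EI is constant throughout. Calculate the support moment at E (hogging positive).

M_E = 256 kN·m

Take M_E as the redundant. Released structure: two simple spans DE and EF with a hinge at E.
Rotations at E on the released spans (each span's end-slope, ×1/EI):
  span DE: point load 73.5 at a = 5: Pab(L + a)/(6LEI) = 298.6/EI
  span DE: UDL 34: wL³/(24EI) = 725.3/EI
  relative rotation θ_0 = (1024 + 0)/EI = 1024/EI
A unit hogging moment at E produces rotation L₁/(3EI) + L₂/(3EI) = 4/EI.
Slope continuity at E: θ_0 = M_E·4/EI, so M_E = 1024/4 = 256 kN·m (hogging).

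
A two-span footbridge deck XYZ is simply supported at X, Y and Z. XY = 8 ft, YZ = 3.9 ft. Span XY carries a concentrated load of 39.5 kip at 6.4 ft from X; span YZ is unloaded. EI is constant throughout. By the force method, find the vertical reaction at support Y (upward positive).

R_Y = 43.27 kip

Take M_Y as the redundant. Released structure: two simple spans XY and YZ with a hinge at Y.
Discontinuity in slope at Y on the released structure — sum the simple-span end rotations:
  span XY: point load 39.5 at a = 6.4: Pab(L + a)/(6LEI) = 121.3/EI
  relative rotation θ_0 = (121.3 + 0)/EI = 121.3/EI
A unit hogging moment at Y produces rotation L₁/(3EI) + L₂/(3EI) = 3.967/EI.
Slope continuity at Y: θ_0 = M_Y·3.967/EI, so M_Y = 121.3/3.967 = 30.59 kip·ft (hogging).
Span XY, ΣM about X with M_Y applied at Y: R_Y^{XY}·8 = 252.8 + 30.59, so R_Y^{XY} = 35.42 kip and R_X = 39.5 − 35.42 = 4.076 kip.
Span YZ, ΣM about Z: R_Y^{YZ}·3.9 = 0 + 30.59, so R_Y^{YZ} = 7.844 kip and R_Z = 0 − 7.844 = -7.844 kip.
R_Y = 35.42 + 7.844 = 43.27 kip.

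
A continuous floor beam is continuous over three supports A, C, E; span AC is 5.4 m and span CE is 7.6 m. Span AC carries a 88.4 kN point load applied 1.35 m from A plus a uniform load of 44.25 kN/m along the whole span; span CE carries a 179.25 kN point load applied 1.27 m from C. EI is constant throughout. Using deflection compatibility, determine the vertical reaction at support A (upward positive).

Take M_C as the redundant. Released structure: two simple spans AC and CE with a hinge at C.
End slopes at the hinge C, treating each span as simply supported:
  span AC: point load 88.4 at a = 1.35: Pab(L + a)/(6LEI) = 100.7/EI
  span AC: UDL 44.25: wL³/(24EI) = 290.3/EI
  span CE: point load 179.25 at a = 1.27: Pab(L + b)/(6LEI) = 440.2/EI
  relative rotation θ_0 = (391 + 440.2)/EI = 831.2/EI
A unit hogging moment at C produces rotation L₁/(3EI) + L₂/(3EI) = 4.333/EI.
Compatibility: M_C·(L₁+L₂)/(3EI) = θ_0, giving M_C = 191.8 kN·m (hogging).
Span AC, ΣM about A with M_C applied at C: R_C^{AC}·5.4 = 764.5 + 191.8, so R_C^{AC} = 177.1 kN and R_A = 327.4 − 177.1 = 150.3 kN.

R_A = 150.3 kN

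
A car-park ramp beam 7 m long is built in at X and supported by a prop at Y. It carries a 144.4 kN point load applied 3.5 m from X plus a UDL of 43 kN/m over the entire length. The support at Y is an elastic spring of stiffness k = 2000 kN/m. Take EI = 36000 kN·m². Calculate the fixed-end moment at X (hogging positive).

M_X = 603.3 kN·m

Remove the prop at Y; the released (primary) structure is a cantilever built in at X.
Downward deflection at the released point Y due to the loads:
  point load 144.4 at a = 3.5: Pa²(3L − a)/(6EI) = 5159/EI
  UDL 43: wL⁴/(8EI) = 12905/EI
  δ_0 = 18065/EI
Flexibility coefficient — unit upward force at Y: δ_{YY} = L³/(3EI) = 114.3/EI.
With EI = 36000 kN·m²: δ_0 = 0.5018 m and δ_{YY} = 0.003176 m/kN.
Compatibility — the spring shortens by R_Y/k under the reaction it provides: δ_0 − R_Y·δ_{YY} = R_Y/k. With 1/k = 0.0005 m/kN, R_Y = δ_0 / (δ_{YY} + 1/k) = 0.5018 / (0.003176 + 0.0005) = 136.5 kN.
Moment equilibrium about X: M_X = Σ(load moments about X) − R_Y·L = 1559 − 136.5×7 = 603.3 kN·m.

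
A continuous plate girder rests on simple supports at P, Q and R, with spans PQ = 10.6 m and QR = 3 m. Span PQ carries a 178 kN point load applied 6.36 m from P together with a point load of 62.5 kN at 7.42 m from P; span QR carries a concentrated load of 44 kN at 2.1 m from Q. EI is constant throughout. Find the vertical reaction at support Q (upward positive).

R_Q = 325.6 kN

Insert a hinge at Q; M_Q is the redundant, and each span becomes simply supported.
End slopes at the hinge Q, treating each span as simply supported:
  span PQ: point load 178 at a = 6.36: Pab(L + a)/(6LEI) = 1280/EI
  span PQ: point load 62.5 at a = 7.42: Pab(L + a)/(6LEI) = 417.8/EI
  span QR: point load 44 at a = 2.1: Pab(L + b)/(6LEI) = 18.02/EI
  relative rotation θ_0 = (1698 + 18.02)/EI = 1716/EI
A unit hogging moment at Q produces rotation L₁/(3EI) + L₂/(3EI) = 4.533/EI.
Slope continuity at Q: θ_0 = M_Q·4.533/EI, so M_Q = 1716/4.533 = 378.5 kN·m (hogging).
Span PQ, ΣM about P with M_Q applied at Q: R_Q^{PQ}·10.6 = 1596 + 378.5, so R_Q^{PQ} = 186.3 kN and R_P = 240.5 − 186.3 = 54.24 kN.
Span QR, ΣM about R: R_Q^{QR}·3 = 39.6 + 378.5, so R_Q^{QR} = 139.4 kN and R_R = 44 − 139.4 = -95.37 kN.
R_Q = 186.3 + 139.4 = 325.6 kN.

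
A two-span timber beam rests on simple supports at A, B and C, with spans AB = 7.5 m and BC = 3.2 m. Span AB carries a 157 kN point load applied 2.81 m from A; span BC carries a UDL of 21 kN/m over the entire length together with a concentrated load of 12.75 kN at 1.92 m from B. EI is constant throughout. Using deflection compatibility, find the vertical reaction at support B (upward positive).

R_B = 161.3 kN

Take M_B as the redundant. Released structure: two simple spans AB and BC with a hinge at B.
End slopes at the hinge B, treating each span as simply supported:
  span AB: point load 157 at a = 2.81: Pab(L + a)/(6LEI) = 474.1/EI
  span BC: UDL 21: wL³/(24EI) = 28.67/EI
  span BC: point load 12.75 at a = 1.92: Pab(L + b)/(6LEI) = 7.311/EI
  relative rotation θ_0 = (474.1 + 35.98)/EI = 510/EI
A unit hogging moment at B produces rotation L₁/(3EI) + L₂/(3EI) = 3.567/EI.
Slope continuity at B: θ_0 = M_B·3.567/EI, so M_B = 510/3.567 = 143 kN·m (hogging).
Span AB, ΣM about A with M_B applied at B: R_B^{AB}·7.5 = 441.2 + 143, so R_B^{AB} = 77.89 kN and R_A = 157 − 77.89 = 79.11 kN.
Span BC, ΣM about C: R_B^{BC}·3.2 = 123.8 + 143, so R_B^{BC} = 83.39 kN and R_C = 79.95 − 83.39 = -3.438 kN.
R_B = 77.89 + 83.39 = 161.3 kN.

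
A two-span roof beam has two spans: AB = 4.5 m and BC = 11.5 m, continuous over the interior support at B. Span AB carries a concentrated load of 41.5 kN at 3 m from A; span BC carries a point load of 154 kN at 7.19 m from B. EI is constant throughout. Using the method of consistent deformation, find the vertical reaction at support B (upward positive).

Take M_B as the redundant. Released structure: two simple spans AB and BC with a hinge at B.
Rotations at B on the released spans (each span's end-slope, ×1/EI):
  span AB: point load 41.5 at a = 3: Pab(L + a)/(6LEI) = 51.88/EI
  span BC: point load 154 at a = 7.19: Pab(L + b)/(6LEI) = 1093/EI
  relative rotation θ_0 = (51.88 + 1093)/EI = 1145/EI
A unit hogging moment at B produces rotation L₁/(3EI) + L₂/(3EI) = 5.333/EI.
Slope continuity at B: θ_0 = M_B·5.333/EI, so M_B = 1145/5.333 = 214.8 kN·m (hogging).
Span AB, ΣM about A with M_B applied at B: R_B^{AB}·4.5 = 124.5 + 214.8, so R_B^{AB} = 75.39 kN and R_A = 41.5 − 75.39 = -33.89 kN.
Span BC, ΣM about C: R_B^{BC}·11.5 = 663.7 + 214.8, so R_B^{BC} = 76.39 kN and R_C = 154 − 76.39 = 77.61 kN.
R_B = 75.39 + 76.39 = 151.8 kN.

R_B = 151.8 kN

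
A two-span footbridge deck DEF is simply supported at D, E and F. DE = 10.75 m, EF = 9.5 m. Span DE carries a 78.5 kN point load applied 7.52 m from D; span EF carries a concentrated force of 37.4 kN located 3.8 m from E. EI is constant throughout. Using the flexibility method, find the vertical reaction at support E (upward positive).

Release continuity at E by inserting a hinge; the redundant is the internal moment M_E. The primary structure is two simply-supported spans DE and EF.
End slopes at the hinge E, treating each span as simply supported:
  span DE: point load 78.5 at a = 7.52: Pab(L + a)/(6LEI) = 540.1/EI
  span EF: point load 37.4 at a = 3.8: Pab(L + b)/(6LEI) = 216/EI
  relative rotation θ_0 = (540.1 + 216)/EI = 756.1/EI
A unit hogging moment at E produces rotation L₁/(3EI) + L₂/(3EI) = 6.75/EI.
Compatibility: M_E·(L₁+L₂)/(3EI) = θ_0, giving M_E = 112 kN·m (hogging).
Span DE, ΣM about D with M_E applied at E: R_E^{DE}·10.75 = 590.3 + 112, so R_E^{DE} = 65.33 kN and R_D = 78.5 − 65.33 = 13.17 kN.
Span EF, ΣM about F: R_E^{EF}·9.5 = 213.2 + 112, so R_E^{EF} = 34.23 kN and R_F = 37.4 − 34.23 = 3.169 kN.
R_E = 65.33 + 34.23 = 99.56 kN.

R_E = 99.56 kN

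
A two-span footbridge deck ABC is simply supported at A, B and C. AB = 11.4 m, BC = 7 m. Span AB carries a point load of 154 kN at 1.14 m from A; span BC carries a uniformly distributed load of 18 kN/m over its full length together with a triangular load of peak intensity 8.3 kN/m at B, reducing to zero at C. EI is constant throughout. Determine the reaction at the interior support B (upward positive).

R_B = 122.2 kN

Take M_B as the redundant. Released structure: two simple spans AB and BC with a hinge at B.
Rotations at B on the released spans (each span's end-slope, ×1/EI):
  span AB: point load 154 at a = 1.14: Pab(L + a)/(6LEI) = 330.2/EI
  span BC: UDL 18: wL³/(24EI) = 257.2/EI
  span BC: triangular load, peak 8.3: w₀L³/(45EI) = 63.26/EI
  relative rotation θ_0 = (330.2 + 320.5)/EI = 650.7/EI
A unit hogging moment at B produces rotation L₁/(3EI) + L₂/(3EI) = 6.133/EI.
Compatibility: M_B·(L₁+L₂)/(3EI) = θ_0, giving M_B = 106.1 kN·m (hogging).
Span AB, ΣM about A with M_B applied at B: R_B^{AB}·11.4 = 175.6 + 106.1, so R_B^{AB} = 24.71 kN and R_A = 154 − 24.71 = 129.3 kN.
Span BC, ΣM about C: R_B^{BC}·7 = 576.6 + 106.1, so R_B^{BC} = 97.52 kN and R_C = 155.1 − 97.52 = 57.53 kN.
R_B = 24.71 + 97.52 = 122.2 kN.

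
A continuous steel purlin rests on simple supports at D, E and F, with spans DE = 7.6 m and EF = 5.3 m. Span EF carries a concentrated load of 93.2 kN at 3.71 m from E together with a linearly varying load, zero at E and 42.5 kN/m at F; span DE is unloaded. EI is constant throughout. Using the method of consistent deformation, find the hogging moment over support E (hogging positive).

Insert a hinge at E; M_E is the redundant, and each span becomes simply supported.
Rotations at E on the released spans (each span's end-slope, ×1/EI):
  span EF: point load 93.2 at a = 3.71: Pab(L + b)/(6LEI) = 119.1/EI
  span EF: triangular load, peak 42.5: 7w₀L³/(360EI) = 123/EI
  relative rotation θ_0 = (0 + 242.1)/EI = 242.1/EI
A unit hogging moment at E produces rotation L₁/(3EI) + L₂/(3EI) = 4.3/EI.
Compatibility: M_E·(L₁+L₂)/(3EI) = θ_0, giving M_E = 56.31 kN·m (hogging).

M_E = 56.31 kN·m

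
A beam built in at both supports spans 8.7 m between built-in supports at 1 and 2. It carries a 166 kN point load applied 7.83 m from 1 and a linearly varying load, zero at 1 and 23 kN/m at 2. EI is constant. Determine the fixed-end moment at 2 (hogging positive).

Take the two fixed-end moments M_1, M_2 as redundants; the released structure is the simple span 12.
End rotations of the released simple span under the applied load (×1/EI):
  at 1: point load 166 at a = 7.83: Pab(L + b)/(6LEI) = 207.3/EI
  at 2: point load 166 at a = 7.83: Pab(L + a)/(6LEI) = 358.1/EI
  at 1: triangular load, peak 23: 7w₀L³/(360EI) = 294.5/EI
  at 2: triangular load, peak 23: w₀L³/(45EI) = 336.6/EI
  θ_10 = 501.8/EI,  θ_20 = 694.7/EI
Flexibility coefficients: a unit moment at one end gives L/(3EI) there and L/(6EI) at the far end, so f₁₁ = f₂₂ = 2.9/EI and f₁₂ = f₂₁ = 1.45/EI.
Compatibility — zero rotation at each built-in end:
  2.9 M_1 + 1.45 M_2 = 501.8
  1.45 M_1 + 2.9 M_2 = 694.7
Solving the pair gives M_1 = 71.03 kN·m and M_2 = 204 kN·m (hogging).

M_2 = 204 kN·m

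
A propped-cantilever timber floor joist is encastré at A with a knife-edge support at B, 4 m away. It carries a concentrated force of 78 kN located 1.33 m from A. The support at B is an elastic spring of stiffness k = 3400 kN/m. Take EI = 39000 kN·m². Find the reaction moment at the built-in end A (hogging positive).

M_A = 73.82 kN·m

Remove the prop at B; the released (primary) structure is a cantilever built in at A.
Downward deflection at the released point B due to the loads:
  point load 78 at a = 1.33: Pa²(3L − a)/(6EI) = 245.4/EI
Flexibility coefficient — unit upward force at B: δ_{BB} = L³/(3EI) = 21.33/EI.
With EI = 39000 kN·m²: δ_0 = 0.006291 m and δ_{BB} = 0.000547 m/kN.
Compatibility — the spring shortens by R_B/k under the reaction it provides: δ_0 − R_B·δ_{BB} = R_B/k. With 1/k = 0.000294 m/kN, R_B = δ_0 / (δ_{BB} + 1/k) = 0.006291 / (0.000547 + 0.000294) = 7.48 kN.
Moment equilibrium about A: M_A = Σ(load moments about A) − R_B·L = 103.7 − 7.48×4 = 73.82 kN·m.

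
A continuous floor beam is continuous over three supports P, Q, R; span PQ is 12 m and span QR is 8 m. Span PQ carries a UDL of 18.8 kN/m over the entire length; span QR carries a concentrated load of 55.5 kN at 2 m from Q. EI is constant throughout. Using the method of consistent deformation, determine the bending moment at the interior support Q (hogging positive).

M_Q = 232.2 kN·m

Take M_Q as the redundant. Released structure: two simple spans PQ and QR with a hinge at Q.
Discontinuity in slope at Q on the released structure — sum the simple-span end rotations:
  span PQ: UDL 18.8: wL³/(24EI) = 1354/EI
  span QR: point load 55.5 at a = 2: Pab(L + b)/(6LEI) = 194.2/EI
  relative rotation θ_0 = (1354 + 194.2)/EI = 1548/EI
A unit hogging moment at Q produces rotation L₁/(3EI) + L₂/(3EI) = 6.667/EI.
Slope continuity at Q: θ_0 = M_Q·6.667/EI, so M_Q = 1548/6.667 = 232.2 kN·m (hogging).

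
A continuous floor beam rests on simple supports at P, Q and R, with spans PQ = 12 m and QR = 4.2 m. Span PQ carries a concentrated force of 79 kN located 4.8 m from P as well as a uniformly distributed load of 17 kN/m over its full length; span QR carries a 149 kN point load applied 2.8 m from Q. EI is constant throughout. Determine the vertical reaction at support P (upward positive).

R_P = 118.7 kN

Insert a hinge at Q; M_Q is the redundant, and each span becomes simply supported.
Discontinuity in slope at Q on the released structure — sum the simple-span end rotations:
  span PQ: point load 79 at a = 4.8: Pab(L + a)/(6LEI) = 637.1/EI
  span PQ: UDL 17: wL³/(24EI) = 1224/EI
  span QR: point load 149 at a = 2.8: Pab(L + b)/(6LEI) = 129.8/EI
  relative rotation θ_0 = (1861 + 129.8)/EI = 1991/EI
A unit hogging moment at Q produces rotation L₁/(3EI) + L₂/(3EI) = 5.4/EI.
Slope continuity at Q: θ_0 = M_Q·5.4/EI, so M_Q = 1991/5.4 = 368.7 kN·m (hogging).
Span PQ, ΣM about P with M_Q applied at Q: R_Q^{PQ}·12 = 1603 + 368.7, so R_Q^{PQ} = 164.3 kN and R_P = 283 − 164.3 = 118.7 kN.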